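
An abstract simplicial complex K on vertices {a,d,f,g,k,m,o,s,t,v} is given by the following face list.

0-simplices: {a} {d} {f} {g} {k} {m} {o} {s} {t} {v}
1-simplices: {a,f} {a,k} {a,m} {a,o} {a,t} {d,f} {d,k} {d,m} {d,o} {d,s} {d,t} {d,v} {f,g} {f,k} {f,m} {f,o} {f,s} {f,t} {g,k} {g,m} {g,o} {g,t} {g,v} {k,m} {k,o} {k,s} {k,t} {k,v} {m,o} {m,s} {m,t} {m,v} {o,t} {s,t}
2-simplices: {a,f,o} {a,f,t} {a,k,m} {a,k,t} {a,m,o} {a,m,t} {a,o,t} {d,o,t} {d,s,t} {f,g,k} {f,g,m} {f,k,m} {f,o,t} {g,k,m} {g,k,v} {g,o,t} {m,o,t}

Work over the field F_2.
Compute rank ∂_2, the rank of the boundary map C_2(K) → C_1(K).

n_0=10 n_1=34 n_2=17  [Z2]
∂1: piv[af,ak,am,ao,at,df,ds,dv,fg] rk=9  ker:dk,dm,do,dt,fk,fm,fo,fs,ft,gk,gm,go,gt,gv,km,ko,ks,kt,kv,mo,ms,mt,mv,ot,st
∂2: piv[afo,aft,akm,akt,amo,amt,aot,dot,dst,fgk,fgm,fkm,gkv,got] rk=14  ker:fot,gkm,mot
rk∂_2=14

rank∂_2=14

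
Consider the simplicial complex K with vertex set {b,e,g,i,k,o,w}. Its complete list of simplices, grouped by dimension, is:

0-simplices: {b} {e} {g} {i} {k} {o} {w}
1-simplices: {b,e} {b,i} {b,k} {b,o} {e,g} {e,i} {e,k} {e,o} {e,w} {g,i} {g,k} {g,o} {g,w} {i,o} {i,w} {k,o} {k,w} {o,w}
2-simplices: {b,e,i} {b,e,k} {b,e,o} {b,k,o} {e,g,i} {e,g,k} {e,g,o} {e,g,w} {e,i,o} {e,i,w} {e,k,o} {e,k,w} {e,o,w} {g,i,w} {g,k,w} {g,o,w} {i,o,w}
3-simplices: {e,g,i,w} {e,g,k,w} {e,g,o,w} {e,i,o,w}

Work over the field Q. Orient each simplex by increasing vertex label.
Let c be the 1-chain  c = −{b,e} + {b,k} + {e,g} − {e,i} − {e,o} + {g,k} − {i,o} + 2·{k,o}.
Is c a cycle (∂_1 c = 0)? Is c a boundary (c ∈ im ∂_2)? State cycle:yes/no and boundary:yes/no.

cycle:yes boundary:yes

n_0=7 n_1=18 n_2=17 n_3=4  [Q]
∂1: piv[be,bi,bk,bo,eg,ew] rk=6  ker:ei,ek,eo,gi,gk,go,gw,io,iw,ko,kw,ow
∂2: piv[bei,bek,beo,bko,egi,egk,ego,egw,eio,eiw,ekw,eow] rk=12  ker:eko,giw,gkw,gow,iow
∂3: piv[egiw,egkw,egow,eiow] rk=4
∂1c = 0
c vs im∂2: reduces to 0 ⇒ boundary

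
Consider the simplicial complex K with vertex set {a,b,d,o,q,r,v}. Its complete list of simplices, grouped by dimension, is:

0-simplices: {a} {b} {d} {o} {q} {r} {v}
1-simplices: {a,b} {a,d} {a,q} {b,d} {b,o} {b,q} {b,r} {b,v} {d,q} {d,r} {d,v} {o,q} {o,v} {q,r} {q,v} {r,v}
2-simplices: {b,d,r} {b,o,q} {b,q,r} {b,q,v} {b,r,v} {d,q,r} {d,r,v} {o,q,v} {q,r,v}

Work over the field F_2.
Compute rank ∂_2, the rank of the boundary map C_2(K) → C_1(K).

n_0=7 n_1=16 n_2=9  [Z2]
∂1: piv[ab,ad,aq,bo,br,bv] rk=6  ker:bd,bq,dq,dr,dv,oq,ov,qr,qv,rv
∂2: piv[bdr,boq,bqr,bqv,brv,dqr,drv,oqv] rk=8  ker:qrv
rk∂_2=8

rank∂_2=8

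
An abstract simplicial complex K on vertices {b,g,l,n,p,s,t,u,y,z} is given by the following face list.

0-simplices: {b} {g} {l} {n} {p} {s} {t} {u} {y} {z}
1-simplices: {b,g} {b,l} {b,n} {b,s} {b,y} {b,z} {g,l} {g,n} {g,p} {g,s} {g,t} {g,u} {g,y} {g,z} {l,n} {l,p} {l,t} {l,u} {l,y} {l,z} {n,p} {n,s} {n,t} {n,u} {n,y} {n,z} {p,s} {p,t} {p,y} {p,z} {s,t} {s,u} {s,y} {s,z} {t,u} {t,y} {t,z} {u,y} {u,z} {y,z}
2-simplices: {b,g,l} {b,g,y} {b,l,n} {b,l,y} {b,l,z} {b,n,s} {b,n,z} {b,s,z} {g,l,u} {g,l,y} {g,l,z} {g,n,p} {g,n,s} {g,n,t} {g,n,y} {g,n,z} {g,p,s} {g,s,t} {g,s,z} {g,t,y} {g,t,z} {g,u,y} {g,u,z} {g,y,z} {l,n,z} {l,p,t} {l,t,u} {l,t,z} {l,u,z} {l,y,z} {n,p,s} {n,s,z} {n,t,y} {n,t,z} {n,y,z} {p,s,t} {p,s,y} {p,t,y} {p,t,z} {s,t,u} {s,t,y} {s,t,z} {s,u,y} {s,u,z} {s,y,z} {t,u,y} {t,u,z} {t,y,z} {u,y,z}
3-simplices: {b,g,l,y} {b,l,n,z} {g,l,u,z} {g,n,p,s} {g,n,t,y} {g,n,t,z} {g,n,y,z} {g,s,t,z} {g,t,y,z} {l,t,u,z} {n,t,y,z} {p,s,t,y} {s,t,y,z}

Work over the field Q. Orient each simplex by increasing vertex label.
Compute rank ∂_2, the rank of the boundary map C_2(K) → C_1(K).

rank∂_2=30

n_0=10 n_1=40 n_2=49 n_3=13  [Q]
∂1: piv[bg,bl,bn,bs,by,bz,gp,gt,gu] rk=9  ker:gl,gn,gs,gy,gz,ln,lp,lt,lu,ly,lz,np,ns,nt,nu,ny,nz,ps,pt,py,pz,st,su,sy,sz,tu,ty,tz,uy,uz,yz
∂2: piv[bgl,bgy,bln,bly,blz,bns,bnz,bsz,glu,glz,gnp,gns,gnt,gny,gnz,gps,gst,gty,gtz,guy,guz,gyz,lpt,ltu,ltz,pst,psy,pty,ptz,stu] rk=30  ker:gly,gsz,lnz,luz,lyz,nps,nsz,nty,ntz,nyz,sty,stz,suy,suz,syz,tuy,tuz,tyz,uyz
∂3: piv[bgly,blnz,gluz,gnps,gnty,gntz,gnyz,gstz,gtyz,ltuz,psty,styz] rk=12  ker:ntyz
rk∂_2=30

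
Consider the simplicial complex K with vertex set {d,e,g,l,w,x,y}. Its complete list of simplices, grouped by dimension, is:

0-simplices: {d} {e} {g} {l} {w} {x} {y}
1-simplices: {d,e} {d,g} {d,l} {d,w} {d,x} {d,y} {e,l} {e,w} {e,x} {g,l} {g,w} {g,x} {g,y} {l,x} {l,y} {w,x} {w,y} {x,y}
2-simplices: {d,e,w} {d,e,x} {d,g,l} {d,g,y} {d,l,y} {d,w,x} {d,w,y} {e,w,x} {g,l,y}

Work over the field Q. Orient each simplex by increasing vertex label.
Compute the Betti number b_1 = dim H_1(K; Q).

n_0=7 n_1=18 n_2=9  [Q]
∂1: piv[de,dg,dl,dw,dx,dy] rk=6  ker:el,ew,ex,gl,gw,gx,gy,lx,ly,wx,wy,xy
∂2: piv[dew,dex,dgl,dgy,dly,dwx,dwy] rk=7  ker:ewx,gly
b_1=(18−6)−7=5

b_1=5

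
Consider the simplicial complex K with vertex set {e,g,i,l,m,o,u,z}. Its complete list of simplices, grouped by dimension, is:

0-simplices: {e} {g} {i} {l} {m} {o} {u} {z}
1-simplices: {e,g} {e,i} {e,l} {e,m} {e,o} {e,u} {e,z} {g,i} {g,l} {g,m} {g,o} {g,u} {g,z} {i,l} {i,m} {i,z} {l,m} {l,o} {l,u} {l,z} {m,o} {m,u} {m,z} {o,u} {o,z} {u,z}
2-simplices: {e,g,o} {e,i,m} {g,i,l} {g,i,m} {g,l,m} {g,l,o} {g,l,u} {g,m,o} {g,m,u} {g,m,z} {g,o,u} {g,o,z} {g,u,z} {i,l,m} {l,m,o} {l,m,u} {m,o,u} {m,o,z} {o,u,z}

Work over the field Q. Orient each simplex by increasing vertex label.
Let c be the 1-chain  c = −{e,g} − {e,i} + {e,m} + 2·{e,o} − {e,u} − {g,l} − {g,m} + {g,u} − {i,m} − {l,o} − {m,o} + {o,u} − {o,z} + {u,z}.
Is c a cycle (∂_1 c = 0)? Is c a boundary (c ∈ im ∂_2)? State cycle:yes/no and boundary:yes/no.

cycle:yes boundary:no

n_0=8 n_1=26 n_2=19  [Q]
∂1: piv[eg,ei,el,em,eo,eu,ez] rk=7  ker:gi,gl,gm,go,gu,gz,il,im,iz,lm,lo,lu,lz,mo,mu,mz,ou,oz,uz
∂2: piv[ego,eim,gil,gim,glm,glo,glu,gmo,gmu,gmz,gou,goz,guz] rk=13  ker:ilm,lmo,lmu,mou,moz,ouz
∂1c = 0
c vs im∂2: residual ≠ 0 ⇒ not boundary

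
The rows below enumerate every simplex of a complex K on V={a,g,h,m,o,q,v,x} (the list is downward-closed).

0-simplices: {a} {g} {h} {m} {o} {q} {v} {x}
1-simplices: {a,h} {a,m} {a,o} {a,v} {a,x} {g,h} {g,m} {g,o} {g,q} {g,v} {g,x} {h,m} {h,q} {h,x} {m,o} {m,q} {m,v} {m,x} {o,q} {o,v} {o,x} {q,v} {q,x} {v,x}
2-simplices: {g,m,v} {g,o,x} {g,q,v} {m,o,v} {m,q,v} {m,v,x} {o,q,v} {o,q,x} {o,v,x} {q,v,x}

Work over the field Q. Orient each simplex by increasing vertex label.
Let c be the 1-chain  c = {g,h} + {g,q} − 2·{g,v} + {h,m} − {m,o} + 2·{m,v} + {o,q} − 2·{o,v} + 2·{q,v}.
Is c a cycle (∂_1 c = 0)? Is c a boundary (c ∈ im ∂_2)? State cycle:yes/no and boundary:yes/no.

n_0=8 n_1=24 n_2=10  [Q]
∂1: piv[ah,am,ao,av,ax,gh,gq] rk=7  ker:gm,go,gv,gx,hm,hq,hx,mo,mq,mv,mx,oq,ov,ox,qv,qx,vx
∂2: piv[gmv,gox,gqv,mov,mqv,mvx,oqv,oqx,ovx] rk=9  ker:qvx
∂1c = 0
c vs im∂2: residual ≠ 0 ⇒ not boundary

cycle:yes boundary:no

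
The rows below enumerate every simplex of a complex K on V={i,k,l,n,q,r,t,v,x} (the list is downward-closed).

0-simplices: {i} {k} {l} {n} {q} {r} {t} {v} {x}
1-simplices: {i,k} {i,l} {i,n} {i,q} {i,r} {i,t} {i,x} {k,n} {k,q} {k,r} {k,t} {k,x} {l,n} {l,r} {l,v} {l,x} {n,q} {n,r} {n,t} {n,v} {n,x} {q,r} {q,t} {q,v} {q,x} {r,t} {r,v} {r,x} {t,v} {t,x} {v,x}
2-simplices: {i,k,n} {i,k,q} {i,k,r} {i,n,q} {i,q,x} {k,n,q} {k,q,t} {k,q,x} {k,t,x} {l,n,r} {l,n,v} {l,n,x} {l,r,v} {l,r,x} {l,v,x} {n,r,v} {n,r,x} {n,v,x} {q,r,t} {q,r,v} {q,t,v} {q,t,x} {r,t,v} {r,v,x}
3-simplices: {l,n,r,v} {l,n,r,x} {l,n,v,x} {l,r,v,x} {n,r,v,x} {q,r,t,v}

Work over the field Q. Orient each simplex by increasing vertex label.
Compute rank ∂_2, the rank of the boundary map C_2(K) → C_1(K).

n_0=9 n_1=31 n_2=24 n_3=6  [Q]
∂1: piv[ik,il,in,iq,ir,it,ix,lv] rk=8  ker:kn,kq,kr,kt,kx,ln,lr,lx,nq,nr,nt,nv,nx,qr,qt,qv,qx,rt,rv,rx,tv,tx,vx
∂2: piv[ikn,ikq,ikr,inq,iqx,kqt,kqx,ktx,lnr,lnv,lnx,lrv,lrx,lvx,qrt,qrv,qtv] rk=17  ker:knq,nrv,nrx,nvx,qtx,rtv,rvx
∂3: piv[lnrv,lnrx,lnvx,lrvx,qrtv] rk=5  ker:nrvx
rk∂_2=17

rank∂_2=17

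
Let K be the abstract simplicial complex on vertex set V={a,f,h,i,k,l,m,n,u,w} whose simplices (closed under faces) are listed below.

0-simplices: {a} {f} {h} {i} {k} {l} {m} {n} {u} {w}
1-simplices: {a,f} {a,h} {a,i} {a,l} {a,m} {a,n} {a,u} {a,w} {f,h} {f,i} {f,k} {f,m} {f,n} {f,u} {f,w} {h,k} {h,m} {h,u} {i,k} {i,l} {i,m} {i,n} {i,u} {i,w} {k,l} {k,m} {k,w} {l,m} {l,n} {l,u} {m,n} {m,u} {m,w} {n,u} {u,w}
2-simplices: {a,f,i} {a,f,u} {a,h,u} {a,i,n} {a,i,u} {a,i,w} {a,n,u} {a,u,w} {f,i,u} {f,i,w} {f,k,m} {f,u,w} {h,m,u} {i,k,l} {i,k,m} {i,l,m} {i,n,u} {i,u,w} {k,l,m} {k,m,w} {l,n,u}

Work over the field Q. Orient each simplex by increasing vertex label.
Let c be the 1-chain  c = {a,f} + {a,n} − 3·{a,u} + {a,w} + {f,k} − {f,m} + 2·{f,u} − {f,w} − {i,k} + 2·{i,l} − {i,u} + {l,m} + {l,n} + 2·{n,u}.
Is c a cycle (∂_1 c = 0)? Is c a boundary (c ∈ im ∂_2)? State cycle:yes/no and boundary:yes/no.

n_0=10 n_1=35 n_2=21  [Q]
∂1: piv[af,ah,ai,al,am,an,au,aw,fk] rk=9  ker:fh,fi,fm,fn,fu,fw,hk,hm,hu,ik,il,im,in,iu,iw,kl,km,kw,lm,ln,lu,mn,mu,mw,nu,uw
∂2: piv[afi,afu,ahu,ain,aiu,aiw,anu,auw,fiw,fkm,hmu,ikl,ikm,ilm,kmw,lnu] rk=16  ker:fiu,fuw,inu,iuw,klm
∂1c = 0
c vs im∂2: residual ≠ 0 ⇒ not boundary

cycle:yes boundary:no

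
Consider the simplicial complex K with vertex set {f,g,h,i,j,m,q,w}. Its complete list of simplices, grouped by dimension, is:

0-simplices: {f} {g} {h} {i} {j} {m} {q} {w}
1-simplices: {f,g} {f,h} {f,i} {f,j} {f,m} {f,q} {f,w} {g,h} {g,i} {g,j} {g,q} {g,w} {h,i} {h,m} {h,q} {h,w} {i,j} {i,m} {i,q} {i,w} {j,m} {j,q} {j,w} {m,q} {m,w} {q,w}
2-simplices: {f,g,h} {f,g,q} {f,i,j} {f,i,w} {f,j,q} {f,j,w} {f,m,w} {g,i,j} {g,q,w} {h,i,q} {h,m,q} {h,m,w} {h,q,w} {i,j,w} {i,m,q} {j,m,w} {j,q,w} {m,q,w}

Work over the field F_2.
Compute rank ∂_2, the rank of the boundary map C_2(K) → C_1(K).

n_0=8 n_1=26 n_2=18  [Z2]
∂1: piv[fg,fh,fi,fj,fm,fq,fw] rk=7  ker:gh,gi,gj,gq,gw,hi,hm,hq,hw,ij,im,iq,iw,jm,jq,jw,mq,mw,qw
∂2: piv[fgh,fgq,fij,fiw,fjq,fjw,fmw,gij,gqw,hiq,hmq,hmw,hqw,imq,jmw,jqw] rk=16  ker:ijw,mqw
rk∂_2=16

rank∂_2=16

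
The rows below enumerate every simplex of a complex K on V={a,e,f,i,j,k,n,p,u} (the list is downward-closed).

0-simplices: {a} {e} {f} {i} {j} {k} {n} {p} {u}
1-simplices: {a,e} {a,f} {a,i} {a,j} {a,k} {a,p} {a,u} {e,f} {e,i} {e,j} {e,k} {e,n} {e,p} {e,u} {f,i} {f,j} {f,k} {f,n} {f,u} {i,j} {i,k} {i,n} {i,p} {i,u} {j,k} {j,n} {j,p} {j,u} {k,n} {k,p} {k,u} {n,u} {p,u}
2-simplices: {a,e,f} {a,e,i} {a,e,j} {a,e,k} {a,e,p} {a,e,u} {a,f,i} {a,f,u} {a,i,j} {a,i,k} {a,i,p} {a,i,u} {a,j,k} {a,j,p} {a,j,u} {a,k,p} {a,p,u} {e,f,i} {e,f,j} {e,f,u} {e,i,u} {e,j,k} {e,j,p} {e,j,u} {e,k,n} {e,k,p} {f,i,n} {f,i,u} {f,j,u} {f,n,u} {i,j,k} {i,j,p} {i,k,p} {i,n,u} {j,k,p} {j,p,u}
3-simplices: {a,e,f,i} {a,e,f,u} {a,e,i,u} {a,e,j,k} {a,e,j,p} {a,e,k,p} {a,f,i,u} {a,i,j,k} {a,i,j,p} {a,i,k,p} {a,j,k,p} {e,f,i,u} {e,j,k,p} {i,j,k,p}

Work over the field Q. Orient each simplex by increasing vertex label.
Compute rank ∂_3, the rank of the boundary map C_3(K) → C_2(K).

rank∂_3=11

n_0=9 n_1=33 n_2=36 n_3=14  [Q]
∂1: piv[ae,af,ai,aj,ak,ap,au,en] rk=8  ker:ef,ei,ej,ek,ep,eu,fi,fj,fk,fn,fu,ij,ik,in,ip,iu,jk,jn,jp,ju,kn,kp,ku,nu,pu
∂2: piv[aef,aei,aej,aek,aep,aeu,afi,afu,aij,aik,aip,aiu,ajk,ajp,aju,akp,apu,efj,ekn,fin,fnu] rk=21  ker:efi,efu,eiu,ejk,ejp,eju,ekp,fiu,fju,ijk,ijp,ikp,inu,jkp,jpu
∂3: piv[aefi,aefu,aeiu,aejk,aejp,aekp,afiu,aijk,aijp,aikp,ajkp] rk=11  ker:efiu,ejkp,ijkp
rk∂_3=11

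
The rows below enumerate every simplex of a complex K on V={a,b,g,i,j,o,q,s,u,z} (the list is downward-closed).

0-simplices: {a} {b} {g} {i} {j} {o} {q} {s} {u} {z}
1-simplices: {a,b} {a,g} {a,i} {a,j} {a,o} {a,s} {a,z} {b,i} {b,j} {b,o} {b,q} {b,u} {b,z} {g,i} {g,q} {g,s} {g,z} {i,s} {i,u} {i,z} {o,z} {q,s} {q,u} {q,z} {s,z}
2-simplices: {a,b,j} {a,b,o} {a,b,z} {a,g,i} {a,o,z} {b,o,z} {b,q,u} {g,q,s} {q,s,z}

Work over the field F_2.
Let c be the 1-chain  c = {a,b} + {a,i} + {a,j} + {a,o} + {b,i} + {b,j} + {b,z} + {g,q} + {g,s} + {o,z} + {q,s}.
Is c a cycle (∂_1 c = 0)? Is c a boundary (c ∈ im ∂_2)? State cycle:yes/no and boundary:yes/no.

cycle:yes boundary:no

n_0=10 n_1=25 n_2=9  [Z2]
∂1: piv[ab,ag,ai,aj,ao,as,az,bq,bu] rk=9  ker:bi,bj,bo,bz,gi,gq,gs,gz,is,iu,iz,oz,qs,qu,qz,sz
∂2: piv[abj,abo,abz,agi,aoz,bqu,gqs,qsz] rk=8  ker:boz
∂1c = 0
c vs im∂2: residual ≠ 0 ⇒ not boundary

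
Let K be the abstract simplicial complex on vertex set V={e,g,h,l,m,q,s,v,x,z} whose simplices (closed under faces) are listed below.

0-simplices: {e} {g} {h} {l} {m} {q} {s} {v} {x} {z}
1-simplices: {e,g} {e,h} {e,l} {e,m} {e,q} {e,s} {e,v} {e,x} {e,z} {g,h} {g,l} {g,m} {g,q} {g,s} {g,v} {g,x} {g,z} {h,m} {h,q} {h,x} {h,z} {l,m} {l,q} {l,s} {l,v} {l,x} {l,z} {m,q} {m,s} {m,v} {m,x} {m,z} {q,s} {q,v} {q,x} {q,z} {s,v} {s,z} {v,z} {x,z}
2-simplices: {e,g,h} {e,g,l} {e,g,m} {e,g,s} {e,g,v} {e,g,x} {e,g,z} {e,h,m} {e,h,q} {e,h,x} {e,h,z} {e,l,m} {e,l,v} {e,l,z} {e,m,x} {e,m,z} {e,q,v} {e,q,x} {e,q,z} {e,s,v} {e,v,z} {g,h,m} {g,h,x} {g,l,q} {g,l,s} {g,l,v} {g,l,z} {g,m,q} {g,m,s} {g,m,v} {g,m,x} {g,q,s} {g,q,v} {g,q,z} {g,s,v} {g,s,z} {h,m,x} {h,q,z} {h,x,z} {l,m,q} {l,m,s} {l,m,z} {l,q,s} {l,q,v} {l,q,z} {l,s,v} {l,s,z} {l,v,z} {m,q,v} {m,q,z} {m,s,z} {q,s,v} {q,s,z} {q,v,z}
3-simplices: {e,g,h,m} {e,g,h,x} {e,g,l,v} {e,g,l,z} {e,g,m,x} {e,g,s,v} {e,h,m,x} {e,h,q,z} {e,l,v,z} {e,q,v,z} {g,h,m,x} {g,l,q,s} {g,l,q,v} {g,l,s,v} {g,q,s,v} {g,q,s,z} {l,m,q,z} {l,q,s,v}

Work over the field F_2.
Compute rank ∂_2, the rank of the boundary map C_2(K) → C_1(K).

n_0=10 n_1=40 n_2=54 n_3=18  [Z2]
∂1: piv[eg,eh,el,em,eq,es,ev,ex,ez] rk=9  ker:gh,gl,gm,gq,gs,gv,gx,gz,hm,hq,hx,hz,lm,lq,ls,lv,lx,lz,mq,ms,mv,mx,mz,qs,qv,qx,qz,sv,sz,vz,xz
∂2: piv[egh,egl,egm,egs,egv,egx,egz,ehm,ehq,ehx,ehz,elm,elv,elz,emx,emz,eqv,eqx,eqz,esv,evz,glq,gls,gmq,gms,gmv,gqs,gqv,gsz,hxz] rk=30  ker:ghm,ghx,glv,glz,gmx,gqz,gsv,hmx,hqz,lmq,lms,lmz,lqs,lqv,lqz,lsv,lsz,lvz,mqv,mqz,msz,qsv,qsz,qvz
∂3: piv[eghm,eghx,eglv,eglz,egmx,egsv,ehmx,ehqz,elvz,eqvz,glqs,glqv,glsv,gqsv,gqsz,lmqz] rk=16  ker:ghmx,lqsv
rk∂_2=30

rank∂_2=30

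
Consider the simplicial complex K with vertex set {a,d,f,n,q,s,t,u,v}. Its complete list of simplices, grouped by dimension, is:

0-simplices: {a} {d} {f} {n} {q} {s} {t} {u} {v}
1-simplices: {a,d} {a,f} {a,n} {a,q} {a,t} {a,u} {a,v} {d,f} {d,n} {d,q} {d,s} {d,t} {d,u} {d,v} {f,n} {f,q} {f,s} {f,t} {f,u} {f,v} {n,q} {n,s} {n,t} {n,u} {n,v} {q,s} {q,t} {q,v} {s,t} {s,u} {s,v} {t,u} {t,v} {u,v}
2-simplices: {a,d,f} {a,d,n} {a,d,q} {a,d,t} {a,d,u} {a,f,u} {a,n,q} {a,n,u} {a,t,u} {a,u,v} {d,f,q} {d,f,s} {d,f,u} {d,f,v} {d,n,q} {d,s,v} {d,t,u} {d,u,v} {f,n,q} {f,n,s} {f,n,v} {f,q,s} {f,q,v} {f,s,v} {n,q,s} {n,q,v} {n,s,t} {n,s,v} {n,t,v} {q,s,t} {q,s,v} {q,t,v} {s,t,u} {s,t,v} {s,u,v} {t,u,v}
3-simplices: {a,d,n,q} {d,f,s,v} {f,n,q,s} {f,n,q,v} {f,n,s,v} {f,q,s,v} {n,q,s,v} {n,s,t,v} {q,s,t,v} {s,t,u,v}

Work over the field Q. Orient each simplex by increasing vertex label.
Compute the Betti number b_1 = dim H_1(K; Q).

n_0=9 n_1=34 n_2=36 n_3=10  [Q]
∂1: piv[ad,af,an,aq,at,au,av,ds] rk=8  ker:df,dn,dq,dt,du,dv,fn,fq,fs,ft,fu,fv,nq,ns,nt,nu,nv,qs,qt,qv,st,su,sv,tu,tv,uv
∂2: piv[adf,adn,adq,adt,adu,afu,anq,anu,atu,auv,dfq,dfs,dfv,dsv,duv,fnq,fns,fnv,fqs,fqv,nst,ntv,qst,stu,suv] rk=25  ker:dfu,dnq,dtu,fsv,nqs,nqv,nsv,qsv,qtv,stv,tuv
∂3: piv[adnq,dfsv,fnqs,fnqv,fnsv,fqsv,nstv,qstv,stuv] rk=9  ker:nqsv
b_1=(34−8)−25=1

b_1=1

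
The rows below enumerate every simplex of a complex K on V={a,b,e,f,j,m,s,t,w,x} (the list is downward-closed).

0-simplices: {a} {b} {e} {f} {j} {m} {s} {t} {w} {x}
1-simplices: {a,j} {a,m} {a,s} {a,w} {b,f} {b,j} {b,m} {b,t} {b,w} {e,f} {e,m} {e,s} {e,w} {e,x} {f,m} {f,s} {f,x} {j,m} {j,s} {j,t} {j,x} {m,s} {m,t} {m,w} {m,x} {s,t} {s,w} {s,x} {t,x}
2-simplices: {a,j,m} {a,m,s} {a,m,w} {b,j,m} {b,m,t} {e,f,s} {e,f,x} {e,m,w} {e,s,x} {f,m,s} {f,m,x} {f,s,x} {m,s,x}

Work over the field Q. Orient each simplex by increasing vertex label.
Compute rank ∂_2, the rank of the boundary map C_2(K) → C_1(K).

n_0=10 n_1=29 n_2=13  [Q]
∂1: piv[aj,am,as,aw,bf,bj,bt,ef,ex] rk=9  ker:bm,bw,em,es,ew,fm,fs,fx,jm,js,jt,jx,ms,mt,mw,mx,st,sw,sx,tx
∂2: piv[ajm,ams,amw,bjm,bmt,efs,efx,emw,esx,fms,fmx] rk=11  ker:fsx,msx
rk∂_2=11

rank∂_2=11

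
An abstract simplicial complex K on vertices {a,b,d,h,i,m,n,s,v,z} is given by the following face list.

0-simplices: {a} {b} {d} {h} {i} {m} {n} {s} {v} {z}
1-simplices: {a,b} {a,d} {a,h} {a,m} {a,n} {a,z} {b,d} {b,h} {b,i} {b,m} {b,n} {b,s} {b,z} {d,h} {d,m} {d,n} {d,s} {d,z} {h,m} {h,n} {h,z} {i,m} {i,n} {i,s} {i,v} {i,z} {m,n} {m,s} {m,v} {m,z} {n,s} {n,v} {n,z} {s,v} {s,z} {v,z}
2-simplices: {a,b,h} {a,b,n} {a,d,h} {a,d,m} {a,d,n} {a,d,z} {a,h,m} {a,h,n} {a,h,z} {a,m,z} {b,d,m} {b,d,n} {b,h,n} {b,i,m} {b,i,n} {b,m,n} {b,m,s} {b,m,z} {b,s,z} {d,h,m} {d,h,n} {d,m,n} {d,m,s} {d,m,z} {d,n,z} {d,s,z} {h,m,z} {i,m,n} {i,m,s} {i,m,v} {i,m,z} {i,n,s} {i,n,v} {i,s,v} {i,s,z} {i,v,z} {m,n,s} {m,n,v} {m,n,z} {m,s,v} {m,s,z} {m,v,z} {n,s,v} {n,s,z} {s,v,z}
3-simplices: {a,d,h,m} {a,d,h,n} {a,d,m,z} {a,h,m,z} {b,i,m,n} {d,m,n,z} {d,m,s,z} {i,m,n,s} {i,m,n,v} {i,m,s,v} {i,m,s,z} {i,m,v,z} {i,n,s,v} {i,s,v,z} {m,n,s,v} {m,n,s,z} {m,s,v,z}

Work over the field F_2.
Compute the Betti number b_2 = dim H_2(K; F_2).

n_0=10 n_1=36 n_2=45 n_3=17  [Z2]
∂1: piv[ab,ad,ah,am,an,az,bi,bs,iv] rk=9  ker:bd,bh,bm,bn,bz,dh,dm,dn,ds,dz,hm,hn,hz,im,in,is,iz,mn,ms,mv,mz,ns,nv,nz,sv,sz,vz
∂2: piv[abh,abn,adh,adm,adn,adz,ahm,ahn,ahz,amz,bdm,bdn,bim,bin,bmn,bms,bmz,bsz,dms,dnz,ims,imv,imz,ins,inv,isv,ivz] rk=27  ker:bhn,dhm,dhn,dmn,dmz,dsz,hmz,imn,isz,mns,mnv,mnz,msv,msz,mvz,nsv,nsz,svz
∂3: piv[adhm,adhn,admz,ahmz,bimn,dmnz,dmsz,imns,imnv,imsv,imsz,imvz,insv,isvz,mnsz] rk=15  ker:mnsv,msvz
b_2=(45−27)−15=3

b_2=3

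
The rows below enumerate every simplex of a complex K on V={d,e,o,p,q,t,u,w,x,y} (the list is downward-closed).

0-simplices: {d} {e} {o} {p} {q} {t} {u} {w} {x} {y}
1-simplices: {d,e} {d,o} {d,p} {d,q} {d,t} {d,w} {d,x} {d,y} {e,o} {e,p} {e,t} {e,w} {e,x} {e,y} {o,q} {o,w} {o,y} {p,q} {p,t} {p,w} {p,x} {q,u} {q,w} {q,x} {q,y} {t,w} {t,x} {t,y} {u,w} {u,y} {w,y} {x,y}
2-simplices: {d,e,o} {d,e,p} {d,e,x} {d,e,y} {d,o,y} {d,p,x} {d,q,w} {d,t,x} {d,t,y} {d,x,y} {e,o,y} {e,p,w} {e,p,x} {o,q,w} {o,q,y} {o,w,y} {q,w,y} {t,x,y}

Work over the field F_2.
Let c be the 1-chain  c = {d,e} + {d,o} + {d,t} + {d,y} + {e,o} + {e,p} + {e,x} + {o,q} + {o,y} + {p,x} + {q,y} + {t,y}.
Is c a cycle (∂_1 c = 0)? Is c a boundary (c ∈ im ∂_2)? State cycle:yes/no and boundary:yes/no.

n_0=10 n_1=32 n_2=18  [Z2]
∂1: piv[de,do,dp,dq,dt,dw,dx,dy,qu] rk=9  ker:eo,ep,et,ew,ex,ey,oq,ow,oy,pq,pt,pw,px,qw,qx,qy,tw,tx,ty,uw,uy,wy,xy
∂2: piv[deo,dep,dex,dey,doy,dpx,dqw,dtx,dty,dxy,epw,oqw,oqy,owy] rk=14  ker:eoy,epx,qwy,txy
∂1c = 0
c vs im∂2: reduces to 0 ⇒ boundary

cycle:yes boundary:yes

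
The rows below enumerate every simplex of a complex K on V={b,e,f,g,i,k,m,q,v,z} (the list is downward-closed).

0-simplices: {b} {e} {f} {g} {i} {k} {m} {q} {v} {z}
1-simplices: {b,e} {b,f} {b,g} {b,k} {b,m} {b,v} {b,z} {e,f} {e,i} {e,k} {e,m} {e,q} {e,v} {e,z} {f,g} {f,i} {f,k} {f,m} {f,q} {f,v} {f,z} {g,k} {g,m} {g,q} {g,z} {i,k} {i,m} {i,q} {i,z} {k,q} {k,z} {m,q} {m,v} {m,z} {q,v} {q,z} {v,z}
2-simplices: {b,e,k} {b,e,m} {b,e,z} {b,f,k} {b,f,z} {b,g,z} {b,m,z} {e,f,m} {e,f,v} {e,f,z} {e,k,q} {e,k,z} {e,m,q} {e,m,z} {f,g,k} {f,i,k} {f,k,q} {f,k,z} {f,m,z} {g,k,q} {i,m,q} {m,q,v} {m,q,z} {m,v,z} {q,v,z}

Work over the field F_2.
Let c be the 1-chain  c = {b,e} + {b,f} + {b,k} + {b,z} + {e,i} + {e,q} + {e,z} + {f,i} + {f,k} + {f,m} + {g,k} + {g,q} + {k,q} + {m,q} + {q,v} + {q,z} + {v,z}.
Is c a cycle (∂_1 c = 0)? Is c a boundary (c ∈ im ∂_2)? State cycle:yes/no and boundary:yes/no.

cycle:yes boundary:no

n_0=10 n_1=37 n_2=25  [Z2]
∂1: piv[be,bf,bg,bk,bm,bv,bz,ei,eq] rk=9  ker:ef,ek,em,ev,ez,fg,fi,fk,fm,fq,fv,fz,gk,gm,gq,gz,ik,im,iq,iz,kq,kz,mq,mv,mz,qv,qz,vz
∂2: piv[bek,bem,bez,bfk,bfz,bgz,bmz,efm,efv,efz,ekq,ekz,emq,fgk,fik,fkq,gkq,imq,mqv,mqz,mvz] rk=21  ker:emz,fkz,fmz,qvz
∂1c = 0
c vs im∂2: residual ≠ 0 ⇒ not boundary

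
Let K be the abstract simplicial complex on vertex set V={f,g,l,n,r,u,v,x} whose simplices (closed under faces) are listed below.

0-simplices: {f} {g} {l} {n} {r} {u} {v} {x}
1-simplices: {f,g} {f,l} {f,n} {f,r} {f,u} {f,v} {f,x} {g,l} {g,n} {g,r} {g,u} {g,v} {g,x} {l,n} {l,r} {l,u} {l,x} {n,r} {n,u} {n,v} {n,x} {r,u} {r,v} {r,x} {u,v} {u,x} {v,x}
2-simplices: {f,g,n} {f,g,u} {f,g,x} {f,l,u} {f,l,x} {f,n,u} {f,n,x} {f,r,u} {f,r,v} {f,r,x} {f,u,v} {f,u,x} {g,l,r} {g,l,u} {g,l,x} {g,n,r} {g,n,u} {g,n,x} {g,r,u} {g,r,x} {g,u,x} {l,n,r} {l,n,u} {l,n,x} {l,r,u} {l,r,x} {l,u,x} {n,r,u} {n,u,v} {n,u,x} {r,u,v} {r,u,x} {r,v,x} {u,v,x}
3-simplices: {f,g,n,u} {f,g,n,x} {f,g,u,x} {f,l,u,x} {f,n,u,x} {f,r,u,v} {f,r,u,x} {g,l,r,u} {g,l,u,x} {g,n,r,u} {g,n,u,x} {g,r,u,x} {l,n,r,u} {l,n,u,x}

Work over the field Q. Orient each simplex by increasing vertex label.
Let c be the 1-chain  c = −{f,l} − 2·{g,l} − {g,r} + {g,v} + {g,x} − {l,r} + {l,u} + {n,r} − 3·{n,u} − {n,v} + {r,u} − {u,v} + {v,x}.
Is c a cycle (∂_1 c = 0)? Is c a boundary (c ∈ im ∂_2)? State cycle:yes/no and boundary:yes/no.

n_0=8 n_1=27 n_2=34 n_3=14  [Q]
∂1: piv[fg,fl,fn,fr,fu,fv,fx] rk=7  ker:gl,gn,gr,gu,gv,gx,ln,lr,lu,lx,nr,nu,nv,nx,ru,rv,rx,uv,ux,vx
∂2: piv[fgn,fgu,fgx,flu,flx,fnu,fnx,fru,frv,frx,fuv,fux,glr,glu,gnr,gru,lnr,nuv,rvx] rk=19  ker:glx,gnu,gnx,grx,gux,lnu,lnx,lru,lrx,lux,nru,nux,ruv,rux,uvx
∂3: piv[fgnu,fgnx,fgux,flux,fnux,fruv,frux,glru,glux,gnru,grux,lnru,lnux] rk=13  ker:gnux
∂1c = {f} + {g} − 3·{l} + 3·{n} − 2·{r} − 2·{v} + 2·{x}

cycle:no boundary:no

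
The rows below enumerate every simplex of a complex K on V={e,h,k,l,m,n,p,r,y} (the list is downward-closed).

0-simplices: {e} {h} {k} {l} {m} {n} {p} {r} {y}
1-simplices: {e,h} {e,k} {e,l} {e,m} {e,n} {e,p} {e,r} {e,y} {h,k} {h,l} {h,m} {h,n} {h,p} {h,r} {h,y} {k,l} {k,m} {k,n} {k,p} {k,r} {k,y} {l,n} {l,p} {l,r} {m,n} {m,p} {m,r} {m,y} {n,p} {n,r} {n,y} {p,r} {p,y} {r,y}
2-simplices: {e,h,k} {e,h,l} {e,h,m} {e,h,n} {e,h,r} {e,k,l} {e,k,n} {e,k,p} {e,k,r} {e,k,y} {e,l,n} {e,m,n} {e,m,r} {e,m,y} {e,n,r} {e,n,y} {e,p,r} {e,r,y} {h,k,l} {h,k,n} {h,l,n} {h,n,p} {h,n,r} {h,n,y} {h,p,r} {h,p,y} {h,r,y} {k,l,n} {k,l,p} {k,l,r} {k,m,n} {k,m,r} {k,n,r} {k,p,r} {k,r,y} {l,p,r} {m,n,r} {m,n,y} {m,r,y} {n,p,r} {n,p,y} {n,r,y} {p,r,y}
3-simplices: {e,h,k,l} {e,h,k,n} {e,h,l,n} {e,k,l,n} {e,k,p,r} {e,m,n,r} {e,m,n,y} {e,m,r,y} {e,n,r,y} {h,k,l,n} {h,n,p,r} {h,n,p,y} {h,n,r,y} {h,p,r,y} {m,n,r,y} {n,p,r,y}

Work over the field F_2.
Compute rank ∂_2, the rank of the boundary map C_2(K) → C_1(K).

rank∂_2=25

n_0=9 n_1=34 n_2=43 n_3=16  [Z2]
∂1: piv[eh,ek,el,em,en,ep,er,ey] rk=8  ker:hk,hl,hm,hn,hp,hr,hy,kl,km,kn,kp,kr,ky,ln,lp,lr,mn,mp,mr,my,np,nr,ny,pr,py,ry
∂2: piv[ehk,ehl,ehm,ehn,ehr,ekl,ekn,ekp,ekr,eky,eln,emn,emr,emy,enr,eny,epr,ery,hnp,hny,hpr,hpy,klp,klr,kmn] rk=25  ker:hkl,hkn,hln,hnr,hry,kln,kmr,knr,kpr,kry,lpr,mnr,mny,mry,npr,npy,nry,pry
∂3: piv[ehkl,ehkn,ehln,ekln,ekpr,emnr,emny,emry,enry,hnpr,hnpy,hnry,hpry] rk=13  ker:hkln,mnry,npry
rk∂_2=25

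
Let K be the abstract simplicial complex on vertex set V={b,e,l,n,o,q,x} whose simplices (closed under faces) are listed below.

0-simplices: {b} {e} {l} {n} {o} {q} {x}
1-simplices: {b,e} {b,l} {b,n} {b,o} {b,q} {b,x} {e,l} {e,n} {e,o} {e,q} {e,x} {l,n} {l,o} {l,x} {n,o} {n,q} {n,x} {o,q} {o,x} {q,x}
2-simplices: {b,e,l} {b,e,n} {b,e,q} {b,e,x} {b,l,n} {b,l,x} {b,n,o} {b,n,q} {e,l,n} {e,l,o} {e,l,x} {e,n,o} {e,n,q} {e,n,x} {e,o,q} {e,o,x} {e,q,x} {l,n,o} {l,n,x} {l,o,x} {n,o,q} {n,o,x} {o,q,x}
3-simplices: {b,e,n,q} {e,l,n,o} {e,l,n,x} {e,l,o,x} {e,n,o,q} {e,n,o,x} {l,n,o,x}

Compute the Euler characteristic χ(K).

n_0=7 n_1=20 n_2=23 n_3=7
χ=+7−20+23−7=3

χ(K)=3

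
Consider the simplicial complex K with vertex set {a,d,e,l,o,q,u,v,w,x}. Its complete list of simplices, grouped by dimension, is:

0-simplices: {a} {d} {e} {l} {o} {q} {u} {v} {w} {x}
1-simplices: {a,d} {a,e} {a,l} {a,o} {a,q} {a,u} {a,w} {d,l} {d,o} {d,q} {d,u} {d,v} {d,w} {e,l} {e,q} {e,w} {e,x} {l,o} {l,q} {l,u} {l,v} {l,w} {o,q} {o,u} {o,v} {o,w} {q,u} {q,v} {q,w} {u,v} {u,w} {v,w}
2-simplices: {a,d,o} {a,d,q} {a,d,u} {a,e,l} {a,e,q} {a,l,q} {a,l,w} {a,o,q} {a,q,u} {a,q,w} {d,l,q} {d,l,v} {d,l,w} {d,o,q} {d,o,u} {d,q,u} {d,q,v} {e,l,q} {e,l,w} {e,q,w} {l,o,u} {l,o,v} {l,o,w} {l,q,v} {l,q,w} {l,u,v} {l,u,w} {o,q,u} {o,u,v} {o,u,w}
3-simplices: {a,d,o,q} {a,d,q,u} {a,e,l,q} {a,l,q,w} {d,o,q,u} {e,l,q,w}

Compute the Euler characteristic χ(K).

χ(K)=2

n_0=10 n_1=32 n_2=30 n_3=6
χ=+10−32+30−6=2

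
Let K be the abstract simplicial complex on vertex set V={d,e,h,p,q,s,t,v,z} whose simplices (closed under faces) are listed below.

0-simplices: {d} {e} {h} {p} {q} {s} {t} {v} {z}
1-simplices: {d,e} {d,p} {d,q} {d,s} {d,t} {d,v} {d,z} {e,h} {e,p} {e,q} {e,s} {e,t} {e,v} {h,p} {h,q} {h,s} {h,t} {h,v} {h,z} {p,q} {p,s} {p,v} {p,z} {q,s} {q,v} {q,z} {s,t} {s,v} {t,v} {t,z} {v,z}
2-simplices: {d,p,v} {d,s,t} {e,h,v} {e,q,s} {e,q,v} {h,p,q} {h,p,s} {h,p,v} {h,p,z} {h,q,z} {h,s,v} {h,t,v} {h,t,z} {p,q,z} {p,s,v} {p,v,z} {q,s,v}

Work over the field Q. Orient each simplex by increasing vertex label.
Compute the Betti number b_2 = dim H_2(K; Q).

b_2=2

n_0=9 n_1=31 n_2=17  [Q]
∂1: piv[de,dp,dq,ds,dt,dv,dz,eh] rk=8  ker:ep,eq,es,et,ev,hp,hq,hs,ht,hv,hz,pq,ps,pv,pz,qs,qv,qz,st,sv,tv,tz,vz
∂2: piv[dpv,dst,ehv,eqs,eqv,hpq,hps,hpv,hpz,hqz,hsv,htv,htz,pvz,qsv] rk=15  ker:pqz,psv
b_2=(17−15)−0=2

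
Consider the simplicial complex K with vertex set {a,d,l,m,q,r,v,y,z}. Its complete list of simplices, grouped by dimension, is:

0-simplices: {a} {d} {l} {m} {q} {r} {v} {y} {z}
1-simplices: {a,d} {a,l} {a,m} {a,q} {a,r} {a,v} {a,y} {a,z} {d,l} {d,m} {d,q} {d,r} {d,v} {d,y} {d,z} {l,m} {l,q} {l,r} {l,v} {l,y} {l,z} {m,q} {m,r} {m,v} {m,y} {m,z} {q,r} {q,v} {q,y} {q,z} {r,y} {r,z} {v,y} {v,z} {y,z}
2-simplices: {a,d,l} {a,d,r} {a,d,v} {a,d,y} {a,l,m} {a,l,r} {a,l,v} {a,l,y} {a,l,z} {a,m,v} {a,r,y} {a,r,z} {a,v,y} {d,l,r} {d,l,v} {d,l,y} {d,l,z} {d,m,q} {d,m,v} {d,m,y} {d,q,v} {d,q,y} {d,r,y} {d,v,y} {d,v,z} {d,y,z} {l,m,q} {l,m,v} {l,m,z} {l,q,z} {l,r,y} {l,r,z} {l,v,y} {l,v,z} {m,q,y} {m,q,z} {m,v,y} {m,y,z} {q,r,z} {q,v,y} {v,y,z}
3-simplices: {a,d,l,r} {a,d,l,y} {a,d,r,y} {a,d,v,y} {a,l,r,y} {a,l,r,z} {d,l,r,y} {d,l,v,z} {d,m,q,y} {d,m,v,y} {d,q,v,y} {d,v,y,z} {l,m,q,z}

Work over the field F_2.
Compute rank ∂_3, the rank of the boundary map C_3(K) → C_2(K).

rank∂_3=12

n_0=9 n_1=35 n_2=41 n_3=13  [Z2]
∂1: piv[ad,al,am,aq,ar,av,ay,az] rk=8  ker:dl,dm,dq,dr,dv,dy,dz,lm,lq,lr,lv,ly,lz,mq,mr,mv,my,mz,qr,qv,qy,qz,ry,rz,vy,vz,yz
∂2: piv[adl,adr,adv,ady,alm,alr,alv,aly,alz,amv,ary,arz,avy,dlz,dmq,dmv,dmy,dqv,dqy,dvz,dyz,lmq,lmz,lqz,qrz] rk=25  ker:dlr,dlv,dly,dry,dvy,lmv,lry,lrz,lvy,lvz,mqy,mqz,mvy,myz,qvy,vyz
∂3: piv[adlr,adly,adry,advy,alry,alrz,dlvz,dmqy,dmvy,dqvy,dvyz,lmqz] rk=12  ker:dlry
rk∂_3=12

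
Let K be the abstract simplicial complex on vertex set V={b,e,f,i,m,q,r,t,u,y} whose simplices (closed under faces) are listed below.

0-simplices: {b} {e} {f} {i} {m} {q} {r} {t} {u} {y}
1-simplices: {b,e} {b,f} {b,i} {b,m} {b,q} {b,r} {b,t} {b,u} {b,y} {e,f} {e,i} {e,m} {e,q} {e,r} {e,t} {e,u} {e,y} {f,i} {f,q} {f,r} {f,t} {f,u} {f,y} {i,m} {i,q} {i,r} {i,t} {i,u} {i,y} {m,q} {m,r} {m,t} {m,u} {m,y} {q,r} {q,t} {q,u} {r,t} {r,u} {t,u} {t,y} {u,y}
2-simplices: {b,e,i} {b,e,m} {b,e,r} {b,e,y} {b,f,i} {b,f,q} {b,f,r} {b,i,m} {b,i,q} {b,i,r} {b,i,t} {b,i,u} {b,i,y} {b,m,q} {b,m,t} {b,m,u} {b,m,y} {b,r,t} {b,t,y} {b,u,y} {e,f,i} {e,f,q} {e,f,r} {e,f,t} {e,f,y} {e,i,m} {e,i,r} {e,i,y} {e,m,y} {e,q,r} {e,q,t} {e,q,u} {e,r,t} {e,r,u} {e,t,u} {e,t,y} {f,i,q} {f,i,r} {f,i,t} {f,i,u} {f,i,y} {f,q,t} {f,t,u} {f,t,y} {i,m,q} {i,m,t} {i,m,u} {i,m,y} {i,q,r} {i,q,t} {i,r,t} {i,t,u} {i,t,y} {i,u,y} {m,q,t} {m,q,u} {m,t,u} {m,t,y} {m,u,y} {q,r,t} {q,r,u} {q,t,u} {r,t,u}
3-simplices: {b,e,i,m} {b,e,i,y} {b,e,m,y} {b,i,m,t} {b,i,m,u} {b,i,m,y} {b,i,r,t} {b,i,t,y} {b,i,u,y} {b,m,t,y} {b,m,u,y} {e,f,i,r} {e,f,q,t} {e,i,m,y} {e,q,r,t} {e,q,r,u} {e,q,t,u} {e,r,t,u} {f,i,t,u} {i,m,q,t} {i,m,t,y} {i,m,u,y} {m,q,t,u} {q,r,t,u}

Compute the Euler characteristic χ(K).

χ(K)=7

n_0=10 n_1=42 n_2=63 n_3=24
χ=+10−42+63−24=7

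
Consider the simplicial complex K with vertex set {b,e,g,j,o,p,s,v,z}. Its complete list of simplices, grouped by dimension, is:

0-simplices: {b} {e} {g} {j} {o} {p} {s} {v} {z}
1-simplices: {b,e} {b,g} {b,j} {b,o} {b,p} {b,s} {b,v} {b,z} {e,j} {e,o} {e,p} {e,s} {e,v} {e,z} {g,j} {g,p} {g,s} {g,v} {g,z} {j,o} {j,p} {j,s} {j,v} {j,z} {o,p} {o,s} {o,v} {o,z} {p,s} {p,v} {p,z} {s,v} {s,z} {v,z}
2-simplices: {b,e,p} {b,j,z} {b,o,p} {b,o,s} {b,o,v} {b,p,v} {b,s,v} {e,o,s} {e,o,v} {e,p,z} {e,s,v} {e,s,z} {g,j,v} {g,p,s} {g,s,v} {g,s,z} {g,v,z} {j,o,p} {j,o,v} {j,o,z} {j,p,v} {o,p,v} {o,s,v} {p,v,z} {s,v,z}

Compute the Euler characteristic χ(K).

χ(K)=0

n_0=9 n_1=34 n_2=25
χ=+9−34+25=0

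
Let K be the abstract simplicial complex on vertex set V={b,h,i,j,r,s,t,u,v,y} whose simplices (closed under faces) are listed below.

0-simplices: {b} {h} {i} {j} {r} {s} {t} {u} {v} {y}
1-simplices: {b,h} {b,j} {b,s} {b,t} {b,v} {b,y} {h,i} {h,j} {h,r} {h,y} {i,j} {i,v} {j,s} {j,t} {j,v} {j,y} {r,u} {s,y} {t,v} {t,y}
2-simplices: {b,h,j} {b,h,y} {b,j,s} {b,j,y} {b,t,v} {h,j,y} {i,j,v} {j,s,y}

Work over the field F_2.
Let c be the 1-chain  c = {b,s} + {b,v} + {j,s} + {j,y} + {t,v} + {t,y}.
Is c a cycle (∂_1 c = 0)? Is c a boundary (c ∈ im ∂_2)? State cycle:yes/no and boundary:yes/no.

cycle:yes boundary:no

n_0=10 n_1=20 n_2=8  [Z2]
∂1: piv[bh,bj,bs,bt,bv,by,hi,hr,ru] rk=9  ker:hj,hy,ij,iv,js,jt,jv,jy,sy,tv,ty
∂2: piv[bhj,bhy,bjs,bjy,btv,ijv,jsy] rk=7  ker:hjy
∂1c = 0
c vs im∂2: residual ≠ 0 ⇒ not boundary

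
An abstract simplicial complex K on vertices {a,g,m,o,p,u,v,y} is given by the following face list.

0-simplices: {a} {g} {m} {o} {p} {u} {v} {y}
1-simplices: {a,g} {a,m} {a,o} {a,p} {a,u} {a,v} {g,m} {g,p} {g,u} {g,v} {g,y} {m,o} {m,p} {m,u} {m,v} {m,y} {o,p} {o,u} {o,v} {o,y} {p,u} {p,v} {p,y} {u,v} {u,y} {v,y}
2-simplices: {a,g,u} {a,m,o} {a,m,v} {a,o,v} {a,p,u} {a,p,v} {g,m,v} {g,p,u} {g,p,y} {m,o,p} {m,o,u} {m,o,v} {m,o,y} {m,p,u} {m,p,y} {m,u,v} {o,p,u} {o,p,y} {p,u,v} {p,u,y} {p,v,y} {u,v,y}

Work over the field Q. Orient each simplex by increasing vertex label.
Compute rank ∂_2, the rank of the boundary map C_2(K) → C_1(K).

rank∂_2=18

n_0=8 n_1=26 n_2=22  [Q]
∂1: piv[ag,am,ao,ap,au,av,gy] rk=7  ker:gm,gp,gu,gv,mo,mp,mu,mv,my,op,ou,ov,oy,pu,pv,py,uv,uy,vy
∂2: piv[agu,amo,amv,aov,apu,apv,gmv,gpu,gpy,mop,mou,moy,mpu,mpy,muv,puv,puy,pvy] rk=18  ker:mov,opu,opy,uvy
rk∂_2=18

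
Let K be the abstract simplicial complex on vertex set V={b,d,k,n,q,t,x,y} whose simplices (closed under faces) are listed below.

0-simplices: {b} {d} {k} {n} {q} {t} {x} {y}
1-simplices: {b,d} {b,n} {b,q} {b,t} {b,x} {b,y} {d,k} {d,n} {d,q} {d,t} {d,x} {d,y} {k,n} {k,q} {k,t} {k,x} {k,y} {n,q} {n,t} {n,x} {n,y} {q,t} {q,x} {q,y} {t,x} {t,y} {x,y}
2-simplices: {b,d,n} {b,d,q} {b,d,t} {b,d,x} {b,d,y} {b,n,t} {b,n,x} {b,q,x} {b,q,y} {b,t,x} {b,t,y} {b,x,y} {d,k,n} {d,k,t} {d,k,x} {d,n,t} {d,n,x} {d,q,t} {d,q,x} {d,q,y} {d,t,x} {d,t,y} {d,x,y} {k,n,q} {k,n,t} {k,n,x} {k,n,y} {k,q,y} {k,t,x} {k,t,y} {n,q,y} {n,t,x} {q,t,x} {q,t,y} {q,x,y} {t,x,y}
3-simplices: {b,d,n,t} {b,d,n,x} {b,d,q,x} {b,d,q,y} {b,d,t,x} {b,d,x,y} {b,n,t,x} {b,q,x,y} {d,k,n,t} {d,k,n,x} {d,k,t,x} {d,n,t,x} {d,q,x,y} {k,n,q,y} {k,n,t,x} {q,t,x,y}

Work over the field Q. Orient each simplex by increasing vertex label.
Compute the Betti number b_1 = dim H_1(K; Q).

n_0=8 n_1=27 n_2=36 n_3=16  [Q]
∂1: piv[bd,bn,bq,bt,bx,by,dk] rk=7  ker:dn,dq,dt,dx,dy,kn,kq,kt,kx,ky,nq,nt,nx,ny,qt,qx,qy,tx,ty,xy
∂2: piv[bdn,bdq,bdt,bdx,bdy,bnt,bnx,bqx,bqy,btx,bty,bxy,dkn,dkt,dkx,dqt,knq,kny,kqy,kty] rk=20  ker:dnt,dnx,dqx,dqy,dtx,dty,dxy,knt,knx,ktx,nqy,ntx,qtx,qty,qxy,txy
∂3: piv[bdnt,bdnx,bdqx,bdqy,bdtx,bdxy,bntx,bqxy,dknt,dknx,dktx,knqy,qtxy] rk=13  ker:dntx,dqxy,kntx
b_1=(27−7)−20=0

b_1=0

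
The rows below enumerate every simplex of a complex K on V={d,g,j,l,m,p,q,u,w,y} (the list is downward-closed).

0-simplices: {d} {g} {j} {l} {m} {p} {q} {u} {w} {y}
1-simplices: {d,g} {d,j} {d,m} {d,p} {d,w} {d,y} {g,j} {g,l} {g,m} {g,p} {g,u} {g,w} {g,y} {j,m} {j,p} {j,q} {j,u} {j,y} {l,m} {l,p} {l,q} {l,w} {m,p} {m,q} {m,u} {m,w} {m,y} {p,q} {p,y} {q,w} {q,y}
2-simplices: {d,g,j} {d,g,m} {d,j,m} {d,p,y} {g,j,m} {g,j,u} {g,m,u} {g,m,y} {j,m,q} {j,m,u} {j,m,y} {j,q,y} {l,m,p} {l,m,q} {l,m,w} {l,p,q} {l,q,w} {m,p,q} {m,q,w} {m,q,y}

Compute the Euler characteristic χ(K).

χ(K)=-1

n_0=10 n_1=31 n_2=20
χ=+10−31+20=-1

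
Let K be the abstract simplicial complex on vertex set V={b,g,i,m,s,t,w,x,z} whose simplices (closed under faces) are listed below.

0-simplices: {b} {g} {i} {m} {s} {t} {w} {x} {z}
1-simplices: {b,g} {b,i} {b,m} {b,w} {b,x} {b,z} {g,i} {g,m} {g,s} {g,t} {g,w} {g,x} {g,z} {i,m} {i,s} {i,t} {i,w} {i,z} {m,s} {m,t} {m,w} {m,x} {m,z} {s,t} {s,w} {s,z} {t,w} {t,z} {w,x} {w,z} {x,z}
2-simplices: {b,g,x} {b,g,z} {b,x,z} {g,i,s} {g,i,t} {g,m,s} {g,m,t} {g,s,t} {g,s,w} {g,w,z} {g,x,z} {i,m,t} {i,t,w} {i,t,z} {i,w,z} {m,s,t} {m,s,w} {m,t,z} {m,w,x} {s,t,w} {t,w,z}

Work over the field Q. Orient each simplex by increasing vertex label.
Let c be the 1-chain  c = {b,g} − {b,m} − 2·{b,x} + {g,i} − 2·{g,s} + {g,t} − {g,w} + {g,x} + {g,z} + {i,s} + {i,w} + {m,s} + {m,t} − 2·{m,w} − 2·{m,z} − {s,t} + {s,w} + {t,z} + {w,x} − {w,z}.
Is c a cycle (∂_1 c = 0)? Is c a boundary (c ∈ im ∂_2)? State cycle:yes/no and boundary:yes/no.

n_0=9 n_1=31 n_2=21  [Q]
∂1: piv[bg,bi,bm,bw,bx,bz,gs,gt] rk=8  ker:gi,gm,gw,gx,gz,im,is,it,iw,iz,ms,mt,mw,mx,mz,st,sw,sz,tw,tz,wx,wz,xz
∂2: piv[bgx,bgz,bxz,gis,git,gms,gmt,gst,gsw,gwz,imt,itw,itz,iwz,msw,mtz,mwx,stw] rk=18  ker:gxz,mst,twz
∂1c = 2·{b} − {i} + {m} − {w} − {z}

cycle:no boundary:no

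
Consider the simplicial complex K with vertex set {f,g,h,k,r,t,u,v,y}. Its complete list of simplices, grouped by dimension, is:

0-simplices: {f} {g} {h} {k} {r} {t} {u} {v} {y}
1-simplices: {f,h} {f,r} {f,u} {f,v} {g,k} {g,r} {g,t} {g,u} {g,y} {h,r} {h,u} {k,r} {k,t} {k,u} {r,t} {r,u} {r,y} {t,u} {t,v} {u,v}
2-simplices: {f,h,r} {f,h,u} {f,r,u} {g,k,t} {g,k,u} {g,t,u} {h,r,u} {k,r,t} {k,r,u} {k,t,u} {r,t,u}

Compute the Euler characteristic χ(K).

n_0=9 n_1=20 n_2=11
χ=+9−20+11=0

χ(K)=0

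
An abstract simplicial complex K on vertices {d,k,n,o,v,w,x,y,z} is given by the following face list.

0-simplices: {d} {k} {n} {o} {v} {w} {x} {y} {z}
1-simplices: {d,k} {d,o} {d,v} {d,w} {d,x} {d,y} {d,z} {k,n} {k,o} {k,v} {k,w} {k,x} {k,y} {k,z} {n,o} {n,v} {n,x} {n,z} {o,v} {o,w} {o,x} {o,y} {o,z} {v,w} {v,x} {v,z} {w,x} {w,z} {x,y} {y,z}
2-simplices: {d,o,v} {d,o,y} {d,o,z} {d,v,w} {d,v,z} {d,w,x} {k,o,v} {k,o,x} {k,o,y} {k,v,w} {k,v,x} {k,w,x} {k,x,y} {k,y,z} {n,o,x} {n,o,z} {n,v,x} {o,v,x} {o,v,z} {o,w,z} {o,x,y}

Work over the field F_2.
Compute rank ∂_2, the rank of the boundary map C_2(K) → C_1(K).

n_0=9 n_1=30 n_2=21  [Z2]
∂1: piv[dk,do,dv,dw,dx,dy,dz,kn] rk=8  ker:ko,kv,kw,kx,ky,kz,no,nv,nx,nz,ov,ow,ox,oy,oz,vw,vx,vz,wx,wz,xy,yz
∂2: piv[dov,doy,doz,dvw,dvz,dwx,kov,kox,koy,kvw,kvx,kwx,kxy,kyz,nox,noz,nvx,owz] rk=18  ker:ovx,ovz,oxy
rk∂_2=18

rank∂_2=18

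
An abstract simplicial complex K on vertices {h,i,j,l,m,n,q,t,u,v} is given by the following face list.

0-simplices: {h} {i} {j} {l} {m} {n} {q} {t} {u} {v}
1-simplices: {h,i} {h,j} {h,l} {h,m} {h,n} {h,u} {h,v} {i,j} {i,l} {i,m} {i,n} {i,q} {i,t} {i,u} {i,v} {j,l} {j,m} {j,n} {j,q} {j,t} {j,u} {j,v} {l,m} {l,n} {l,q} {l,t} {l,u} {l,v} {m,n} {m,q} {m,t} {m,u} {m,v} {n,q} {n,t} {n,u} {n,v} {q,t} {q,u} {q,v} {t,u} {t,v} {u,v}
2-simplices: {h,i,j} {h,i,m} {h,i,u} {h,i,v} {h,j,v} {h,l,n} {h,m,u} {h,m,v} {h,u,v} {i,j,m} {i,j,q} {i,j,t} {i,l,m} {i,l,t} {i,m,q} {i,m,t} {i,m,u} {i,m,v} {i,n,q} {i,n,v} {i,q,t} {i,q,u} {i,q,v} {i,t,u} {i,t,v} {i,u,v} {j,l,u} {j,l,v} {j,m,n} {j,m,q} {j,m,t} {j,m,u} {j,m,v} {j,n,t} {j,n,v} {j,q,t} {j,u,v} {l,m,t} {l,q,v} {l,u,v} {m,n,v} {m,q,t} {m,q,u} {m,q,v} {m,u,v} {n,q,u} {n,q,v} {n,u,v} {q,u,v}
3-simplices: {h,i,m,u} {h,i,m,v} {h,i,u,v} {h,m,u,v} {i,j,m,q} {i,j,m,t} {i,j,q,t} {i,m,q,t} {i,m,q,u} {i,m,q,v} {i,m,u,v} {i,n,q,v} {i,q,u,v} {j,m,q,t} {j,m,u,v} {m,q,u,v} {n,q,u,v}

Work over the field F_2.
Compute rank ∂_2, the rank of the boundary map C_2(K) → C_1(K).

n_0=10 n_1=43 n_2=49 n_3=17  [Z2]
∂1: piv[hi,hj,hl,hm,hn,hu,hv,iq,it] rk=9  ker:ij,il,im,in,iu,iv,jl,jm,jn,jq,jt,ju,jv,lm,ln,lq,lt,lu,lv,mn,mq,mt,mu,mv,nq,nt,nu,nv,qt,qu,qv,tu,tv,uv
∂2: piv[hij,him,hiu,hiv,hjv,hln,hmu,hmv,huv,ijm,ijq,ijt,ilm,ilt,imq,imt,inq,inv,iqt,iqu,iqv,itu,itv,jlu,jlv,jmn,jmu,jnt,jnv,lqv,nqu] rk=31  ker:imu,imv,iuv,jmq,jmt,jmv,jqt,juv,lmt,luv,mnv,mqt,mqu,mqv,muv,nqv,nuv,quv
∂3: piv[himu,himv,hiuv,hmuv,ijmq,ijmt,ijqt,imqt,imqu,imqv,inqv,iquv,jmuv,nquv] rk=14  ker:imuv,jmqt,mquv
rk∂_2=31

rank∂_2=31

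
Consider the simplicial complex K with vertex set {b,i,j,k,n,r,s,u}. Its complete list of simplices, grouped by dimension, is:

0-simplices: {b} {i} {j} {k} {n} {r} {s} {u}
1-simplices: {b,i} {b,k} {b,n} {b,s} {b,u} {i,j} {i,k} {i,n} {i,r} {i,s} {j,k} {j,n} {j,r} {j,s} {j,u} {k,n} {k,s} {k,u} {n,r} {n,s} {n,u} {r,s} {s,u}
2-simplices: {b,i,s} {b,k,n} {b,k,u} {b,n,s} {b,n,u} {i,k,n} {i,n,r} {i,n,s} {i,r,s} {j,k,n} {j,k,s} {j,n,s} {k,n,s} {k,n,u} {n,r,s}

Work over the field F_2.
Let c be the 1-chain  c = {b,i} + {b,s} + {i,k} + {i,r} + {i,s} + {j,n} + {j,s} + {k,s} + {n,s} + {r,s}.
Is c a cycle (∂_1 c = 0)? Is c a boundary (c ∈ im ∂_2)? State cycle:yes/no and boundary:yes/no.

cycle:yes boundary:yes

n_0=8 n_1=23 n_2=15  [Z2]
∂1: piv[bi,bk,bn,bs,bu,ij,ir] rk=7  ker:ik,in,is,jk,jn,jr,js,ju,kn,ks,ku,nr,ns,nu,rs,su
∂2: piv[bis,bkn,bku,bns,bnu,ikn,inr,ins,irs,jkn,jks,jns] rk=12  ker:kns,knu,nrs
∂1c = 0
c vs im∂2: reduces to 0 ⇒ boundary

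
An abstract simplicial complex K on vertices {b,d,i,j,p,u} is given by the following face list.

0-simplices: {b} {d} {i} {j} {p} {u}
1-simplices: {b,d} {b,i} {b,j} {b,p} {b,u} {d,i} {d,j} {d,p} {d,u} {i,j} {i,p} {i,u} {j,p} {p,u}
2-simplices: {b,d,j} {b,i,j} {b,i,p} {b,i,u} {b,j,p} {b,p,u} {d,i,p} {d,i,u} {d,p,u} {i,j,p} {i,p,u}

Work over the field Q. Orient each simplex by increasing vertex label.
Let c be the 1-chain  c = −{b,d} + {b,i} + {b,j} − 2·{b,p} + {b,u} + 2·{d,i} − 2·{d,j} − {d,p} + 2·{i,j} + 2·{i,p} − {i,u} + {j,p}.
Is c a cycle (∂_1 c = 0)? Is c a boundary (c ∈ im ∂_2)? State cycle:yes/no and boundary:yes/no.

n_0=6 n_1=14 n_2=11  [Q]
∂1: piv[bd,bi,bj,bp,bu] rk=5  ker:di,dj,dp,du,ij,ip,iu,jp,pu
∂2: piv[bdj,bij,bip,biu,bjp,bpu,dip,diu] rk=8  ker:dpu,ijp,ipu
∂1c = 0
c vs im∂2: residual ≠ 0 ⇒ not boundary

cycle:yes boundary:no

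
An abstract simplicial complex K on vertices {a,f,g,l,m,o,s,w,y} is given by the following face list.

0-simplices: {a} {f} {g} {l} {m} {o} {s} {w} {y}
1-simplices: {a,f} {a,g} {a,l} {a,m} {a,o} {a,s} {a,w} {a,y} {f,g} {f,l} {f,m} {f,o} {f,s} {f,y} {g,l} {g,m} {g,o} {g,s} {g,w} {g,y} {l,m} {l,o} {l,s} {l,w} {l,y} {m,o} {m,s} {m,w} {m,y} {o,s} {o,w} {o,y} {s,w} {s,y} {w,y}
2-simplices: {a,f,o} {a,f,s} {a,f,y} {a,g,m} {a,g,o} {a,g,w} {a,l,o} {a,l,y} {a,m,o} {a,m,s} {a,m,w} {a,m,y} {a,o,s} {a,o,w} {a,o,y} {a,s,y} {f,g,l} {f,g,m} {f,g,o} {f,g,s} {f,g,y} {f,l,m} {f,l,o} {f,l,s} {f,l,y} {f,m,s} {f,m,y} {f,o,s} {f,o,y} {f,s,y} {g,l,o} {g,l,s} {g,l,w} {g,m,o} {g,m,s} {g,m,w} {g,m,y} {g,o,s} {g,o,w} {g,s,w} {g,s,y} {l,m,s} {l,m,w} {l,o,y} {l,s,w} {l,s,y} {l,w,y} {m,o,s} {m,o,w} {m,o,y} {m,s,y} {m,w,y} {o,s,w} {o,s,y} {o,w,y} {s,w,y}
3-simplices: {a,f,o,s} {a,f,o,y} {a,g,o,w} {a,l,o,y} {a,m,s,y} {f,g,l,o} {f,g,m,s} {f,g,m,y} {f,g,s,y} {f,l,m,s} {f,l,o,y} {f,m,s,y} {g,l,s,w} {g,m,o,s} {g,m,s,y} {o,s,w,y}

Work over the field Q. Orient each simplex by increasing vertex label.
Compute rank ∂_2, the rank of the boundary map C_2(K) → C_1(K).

n_0=9 n_1=35 n_2=56 n_3=16  [Q]
∂1: piv[af,ag,al,am,ao,as,aw,ay] rk=8  ker:fg,fl,fm,fo,fs,fy,gl,gm,go,gs,gw,gy,lm,lo,ls,lw,ly,mo,ms,mw,my,os,ow,oy,sw,sy,wy
∂2: piv[afo,afs,afy,agm,ago,agw,alo,aly,amo,ams,amw,amy,aos,aow,aoy,asy,fgl,fgm,fgo,fgs,fgy,flm,flo,fls,glw,gsw,lwy] rk=27  ker:fly,fms,fmy,fos,foy,fsy,glo,gls,gmo,gms,gmw,gmy,gos,gow,gsy,lms,lmw,loy,lsw,lsy,mos,mow,moy,msy,mwy,osw,osy,owy,swy
∂3: piv[afos,afoy,agow,aloy,amsy,fglo,fgms,fgmy,fgsy,flms,floy,fmsy,glsw,gmos,oswy] rk=15  ker:gmsy
rk∂_2=27

rank∂_2=27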